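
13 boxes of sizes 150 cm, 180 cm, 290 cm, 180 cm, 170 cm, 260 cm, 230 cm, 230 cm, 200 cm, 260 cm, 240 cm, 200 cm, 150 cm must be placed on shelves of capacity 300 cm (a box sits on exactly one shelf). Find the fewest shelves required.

12

Total = 290 + 260 + 260 + 240 + 230 + 230 + 200 + 200 + 180 + 180 + 170 + 150 + 150 = 2740 cm.
Lower bound: ⌈2740/300⌉ = 10 shelves.
Also, 11 boxes each exceed 150 cm, and no two of those can share a shelf, so at least 11 shelves are needed.
A packing using 12 shelves:
  shelf 1: 290 = 290
  shelf 2: 260 = 260
  shelf 3: 260 = 260
  shelf 4: 240 = 240
  shelf 5: 230 = 230
  shelf 6: 230 = 230
  shelf 7: 200 = 200
  shelf 8: 200 = 200
  shelf 9: 180 = 180
  shelf 10: 180 = 180
  shelf 11: 170 = 170
  shelf 12: 150 + 150 = 300
No arrangement into 11 shelves stays within capacity, so 12 is optimal.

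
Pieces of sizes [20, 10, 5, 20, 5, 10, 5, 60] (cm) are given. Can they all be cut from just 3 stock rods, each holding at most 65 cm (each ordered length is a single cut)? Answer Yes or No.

Yes

A valid assignment using 3 stock rods:
  stock rod 1: 60 + 5 = 65
  stock rod 2: 20 + 20 + 10 + 10 + 5 = 65
  stock rod 3: 5 = 5
Every load is within 65 cm, so 3 stock rods suffice.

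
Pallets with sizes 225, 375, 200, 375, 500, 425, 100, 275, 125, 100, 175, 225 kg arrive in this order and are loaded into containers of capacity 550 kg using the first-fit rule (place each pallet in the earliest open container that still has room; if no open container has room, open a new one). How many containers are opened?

7

  225 → container 1 (new)  [load 225/550]
  375 → container 2 (new)  [load 375/550]
  200 → container 1  [load 425/550]
  375 → container 3 (new)  [load 375/550]
  500 → container 4 (new)  [load 500/550]
  425 → container 5 (new)  [load 425/550]
  100 → container 1  [load 525/550]
  275 → container 6 (new)  [load 275/550]
  125 → container 2  [load 500/550]
  100 → container 3  [load 475/550]
  175 → container 6  [load 450/550]
  225 → container 7 (new)  [load 225/550]
7 containers opened.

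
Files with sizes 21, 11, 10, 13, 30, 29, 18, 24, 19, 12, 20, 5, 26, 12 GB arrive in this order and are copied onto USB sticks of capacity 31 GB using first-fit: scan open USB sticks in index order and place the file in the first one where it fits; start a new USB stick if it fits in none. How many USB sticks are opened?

  21 → USB stick 1 (new)  [load 21/31]
  11 → USB stick 2 (new)  [load 11/31]
  10 → USB stick 1  [load 31/31]
  13 → USB stick 2  [load 24/31]
  30 → USB stick 3 (new)  [load 30/31]
  29 → USB stick 4 (new)  [load 29/31]
  18 → USB stick 5 (new)  [load 18/31]
  24 → USB stick 6 (new)  [load 24/31]
  19 → USB stick 7 (new)  [load 19/31]
  12 → USB stick 5  [load 30/31]
  20 → USB stick 8 (new)  [load 20/31]
  5 → USB stick 2  [load 29/31]
  26 → USB stick 9 (new)  [load 26/31]
  12 → USB stick 7  [load 31/31]
9 USB sticks opened.

9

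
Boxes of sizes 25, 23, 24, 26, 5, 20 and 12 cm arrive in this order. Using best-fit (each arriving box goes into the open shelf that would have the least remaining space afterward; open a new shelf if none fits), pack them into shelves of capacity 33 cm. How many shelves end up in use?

5

  25 → shelf 1 (new)  [load 25/33]
  23 → shelf 2 (new)  [load 23/33]
  24 → shelf 3 (new)  [load 24/33]
  26 → shelf 4 (new)  [load 26/33]
  5 → shelf 4  [load 31/33]
  20 → shelf 5 (new)  [load 20/33]
  12 → shelf 5  [load 32/33]
5 shelves opened.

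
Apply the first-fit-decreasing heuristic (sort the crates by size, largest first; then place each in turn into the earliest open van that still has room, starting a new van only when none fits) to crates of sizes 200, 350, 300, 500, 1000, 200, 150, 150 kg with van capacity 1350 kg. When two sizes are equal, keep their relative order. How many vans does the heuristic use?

3

Sorted descending: 1000, 500, 350, 300, 200, 200, 150, 150.
  1000 → van 1 (new)  [load 1000/1350]
  500 → van 2 (new)  [load 500/1350]
  350 → van 1  [load 1350/1350]
  300 → van 2  [load 800/1350]
  200 → van 2  [load 1000/1350]
  200 → van 2  [load 1200/1350]
  150 → van 2  [load 1350/1350]
  150 → van 3 (new)  [load 150/1350]
3 vans opened.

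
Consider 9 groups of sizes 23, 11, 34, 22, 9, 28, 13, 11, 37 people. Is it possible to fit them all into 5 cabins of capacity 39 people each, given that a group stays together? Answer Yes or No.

No

Total = 188 people; ⌈188/39⌉ = 5.
The bound of 5 does not rule out 5, but exhaustive search shows no assignment into 5 cabins of capacity 39 people exists — the minimum is 6.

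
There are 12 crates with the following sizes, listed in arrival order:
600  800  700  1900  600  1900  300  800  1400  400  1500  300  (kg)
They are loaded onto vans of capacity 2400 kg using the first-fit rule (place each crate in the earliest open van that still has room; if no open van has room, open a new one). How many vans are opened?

6

  600 → van 1 (new)  [load 600/2400]
  800 → van 1  [load 1400/2400]
  700 → van 1  [load 2100/2400]
  1900 → van 2 (new)  [load 1900/2400]
  600 → van 3 (new)  [load 600/2400]
  1900 → van 4 (new)  [load 1900/2400]
  300 → van 1  [load 2400/2400]
  800 → van 3  [load 1400/2400]
  1400 → van 5 (new)  [load 1400/2400]
  400 → van 2  [load 2300/2400]
  1500 → van 6 (new)  [load 1500/2400]
  300 → van 3  [load 1700/2400]
6 vans opened.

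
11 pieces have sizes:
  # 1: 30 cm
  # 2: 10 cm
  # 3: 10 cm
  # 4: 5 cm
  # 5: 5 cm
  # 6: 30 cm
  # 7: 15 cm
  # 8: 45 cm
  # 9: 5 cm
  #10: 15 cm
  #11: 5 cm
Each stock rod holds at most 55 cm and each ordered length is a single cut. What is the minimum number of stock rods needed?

4

Total = 45 + 30 + 30 + 15 + 15 + 10 + 10 + 5 + 5 + 5 + 5 = 175 cm.
Lower bound: ⌈175/55⌉ = 4 stock rods.
A packing using 4 stock rods:
  stock rod 1: 45 + 10 = 55
  stock rod 2: 30 + 15 + 10 = 55
  stock rod 3: 30 + 15 + 5 + 5 = 55
  stock rod 4: 5 + 5 = 10
This matches the lower bound, so 4 is optimal.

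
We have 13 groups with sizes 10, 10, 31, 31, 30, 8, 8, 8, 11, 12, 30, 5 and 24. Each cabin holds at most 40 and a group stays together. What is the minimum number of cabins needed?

Total = 31 + 31 + 30 + 30 + 24 + 12 + 11 + 10 + 10 + 8 + 8 + 8 + 5 = 218.
Lower bound: ⌈218/40⌉ = 6 cabins.
A packing using 6 cabins:
  cabin 1: 31 + 8 = 39
  cabin 2: 31 + 8 = 39
  cabin 3: 30 + 10 = 40
  cabin 4: 30 + 10 = 40
  cabin 5: 24 + 12 = 36
  cabin 6: 11 + 8 + 5 = 24
This matches the lower bound, so 6 is optimal.

6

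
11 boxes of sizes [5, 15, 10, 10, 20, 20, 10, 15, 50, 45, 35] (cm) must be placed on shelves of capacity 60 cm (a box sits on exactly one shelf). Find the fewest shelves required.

4

Total = 50 + 45 + 35 + 20 + 20 + 15 + 15 + 10 + 10 + 10 + 5 = 235 cm.
Lower bound: ⌈235/60⌉ = 4 shelves.
A packing using 4 shelves:
  shelf 1: 50 + 10 = 60
  shelf 2: 45 + 15 = 60
  shelf 3: 35 + 20 + 5 = 60
  shelf 4: 20 + 15 + 10 + 10 = 55
This matches the lower bound, so 4 is optimal.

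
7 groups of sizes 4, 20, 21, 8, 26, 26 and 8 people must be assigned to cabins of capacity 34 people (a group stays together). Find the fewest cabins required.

Total = 26 + 26 + 21 + 20 + 8 + 8 + 4 = 113 people.
Lower bound: ⌈113/34⌉ = 4 cabins.
A packing using 4 cabins:
  cabin 1: 26 + 8 = 34
  cabin 2: 26 + 8 = 34
  cabin 3: 21 + 4 = 25
  cabin 4: 20 = 20
This matches the lower bound, so 4 is optimal.

4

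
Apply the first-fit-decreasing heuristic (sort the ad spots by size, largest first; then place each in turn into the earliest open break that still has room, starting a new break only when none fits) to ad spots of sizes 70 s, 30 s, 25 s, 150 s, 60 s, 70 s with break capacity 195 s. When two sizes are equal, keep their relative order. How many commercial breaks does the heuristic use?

Sorted descending: 150, 70, 70, 60, 30, 25.
  150 → break 1 (new)  [load 150/195]
  70 → break 2 (new)  [load 70/195]
  70 → break 2  [load 140/195]
  60 → break 3 (new)  [load 60/195]
  30 → break 1  [load 180/195]
  25 → break 2  [load 165/195]
3 commercial breaks opened.

3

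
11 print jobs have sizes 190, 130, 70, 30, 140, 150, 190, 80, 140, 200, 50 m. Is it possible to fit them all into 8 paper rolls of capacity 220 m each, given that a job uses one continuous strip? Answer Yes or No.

Yes

A valid assignment using 7 paper rolls:
  roll 1: 200 = 200
  roll 2: 190 + 30 = 220
  roll 3: 190 = 190
  roll 4: 150 + 70 = 220
  roll 5: 140 + 80 = 220
  roll 6: 140 + 50 = 190
  roll 7: 130 = 130
That uses only 7 ≤ 8, so 8 paper rolls are enough.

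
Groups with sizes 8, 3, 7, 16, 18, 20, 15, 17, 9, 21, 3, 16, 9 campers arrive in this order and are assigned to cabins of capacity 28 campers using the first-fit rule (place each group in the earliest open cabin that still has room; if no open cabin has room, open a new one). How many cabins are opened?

8

  8 → cabin 1 (new)  [load 8/28]
  3 → cabin 1  [load 11/28]
  7 → cabin 1  [load 18/28]
  16 → cabin 2 (new)  [load 16/28]
  18 → cabin 3 (new)  [load 18/28]
  20 → cabin 4 (new)  [load 20/28]
  15 → cabin 5 (new)  [load 15/28]
  17 → cabin 6 (new)  [load 17/28]
  9 → cabin 1  [load 27/28]
  21 → cabin 7 (new)  [load 21/28]
  3 → cabin 2  [load 19/28]
  16 → cabin 8 (new)  [load 16/28]
  9 → cabin 2  [load 28/28]
8 cabins opened.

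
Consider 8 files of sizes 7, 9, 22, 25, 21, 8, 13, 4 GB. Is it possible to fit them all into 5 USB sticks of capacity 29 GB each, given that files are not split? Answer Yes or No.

Yes

A valid assignment using 4 USB sticks:
  USB stick 1: 25 + 4 = 29
  USB stick 2: 22 + 7 = 29
  USB stick 3: 21 + 8 = 29
  USB stick 4: 13 + 9 = 22
That uses only 4 ≤ 5, so 5 USB sticks are enough.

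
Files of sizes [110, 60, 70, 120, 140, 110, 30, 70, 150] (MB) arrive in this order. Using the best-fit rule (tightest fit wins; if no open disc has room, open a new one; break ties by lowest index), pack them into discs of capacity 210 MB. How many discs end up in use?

  110 → disc 1 (new)  [load 110/210]
  60 → disc 1  [load 170/210]
  70 → disc 2 (new)  [load 70/210]
  120 → disc 2  [load 190/210]
  140 → disc 3 (new)  [load 140/210]
  110 → disc 4 (new)  [load 110/210]
  30 → disc 1  [load 200/210]
  70 → disc 3  [load 210/210]
  150 → disc 5 (new)  [load 150/210]
5 discs opened.

5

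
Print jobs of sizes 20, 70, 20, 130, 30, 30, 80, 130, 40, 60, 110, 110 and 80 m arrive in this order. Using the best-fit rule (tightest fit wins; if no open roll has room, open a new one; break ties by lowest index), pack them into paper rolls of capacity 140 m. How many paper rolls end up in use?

  20 → roll 1 (new)  [load 20/140]
  70 → roll 1  [load 90/140]
  20 → roll 1  [load 110/140]
  130 → roll 2 (new)  [load 130/140]
  30 → roll 1  [load 140/140]
  30 → roll 3 (new)  [load 30/140]
  80 → roll 3  [load 110/140]
  130 → roll 4 (new)  [load 130/140]
  40 → roll 5 (new)  [load 40/140]
  60 → roll 5  [load 100/140]
  110 → roll 6 (new)  [load 110/140]
  110 → roll 7 (new)  [load 110/140]
  80 → roll 8 (new)  [load 80/140]
8 paper rolls opened.

8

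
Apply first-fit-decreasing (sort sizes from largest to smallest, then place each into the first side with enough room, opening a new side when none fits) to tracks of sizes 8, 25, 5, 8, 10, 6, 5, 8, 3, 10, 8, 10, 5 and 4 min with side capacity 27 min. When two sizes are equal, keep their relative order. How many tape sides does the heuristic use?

Sorted descending: 25, 10, 10, 10, 8, 8, 8, 8, 6, 5, 5, 5, 4, 3.
  25 → side 1 (new)  [load 25/27]
  10 → side 2 (new)  [load 10/27]
  10 → side 2  [load 20/27]
  10 → side 3 (new)  [load 10/27]
  8 → side 3  [load 18/27]
  8 → side 3  [load 26/27]
  8 → side 4 (new)  [load 8/27]
  8 → side 4  [load 16/27]
  6 → side 2  [load 26/27]
  5 → side 4  [load 21/27]
  5 → side 4  [load 26/27]
  5 → side 5 (new)  [load 5/27]
  4 → side 5  [load 9/27]
  3 → side 5  [load 12/27]
5 tape sides opened.

5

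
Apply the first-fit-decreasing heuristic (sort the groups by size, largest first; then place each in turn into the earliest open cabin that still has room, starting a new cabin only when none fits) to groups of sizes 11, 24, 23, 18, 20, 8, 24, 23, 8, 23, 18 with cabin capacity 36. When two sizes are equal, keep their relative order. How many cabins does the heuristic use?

Sorted descending: 24, 24, 23, 23, 23, 20, 18, 18, 11, 8, 8.
  24 → cabin 1 (new)  [load 24/36]
  24 → cabin 2 (new)  [load 24/36]
  23 → cabin 3 (new)  [load 23/36]
  23 → cabin 4 (new)  [load 23/36]
  23 → cabin 5 (new)  [load 23/36]
  20 → cabin 6 (new)  [load 20/36]
  18 → cabin 7 (new)  [load 18/36]
  18 → cabin 7  [load 36/36]
  11 → cabin 1  [load 35/36]
  8 → cabin 2  [load 32/36]
  8 → cabin 3  [load 31/36]
7 cabins opened.

7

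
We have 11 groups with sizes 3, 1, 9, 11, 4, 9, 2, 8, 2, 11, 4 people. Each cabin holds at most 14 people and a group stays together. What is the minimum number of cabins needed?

5

Total = 11 + 11 + 9 + 9 + 8 + 4 + 4 + 3 + 2 + 2 + 1 = 64 people.
Lower bound: ⌈64/14⌉ = 5 cabins.
A packing using 5 cabins:
  cabin 1: 11 + 3 = 14
  cabin 2: 11 + 2 + 1 = 14
  cabin 3: 9 + 4 = 13
  cabin 4: 9 + 4 = 13
  cabin 5: 8 + 2 = 10
This matches the lower bound, so 5 is optimal.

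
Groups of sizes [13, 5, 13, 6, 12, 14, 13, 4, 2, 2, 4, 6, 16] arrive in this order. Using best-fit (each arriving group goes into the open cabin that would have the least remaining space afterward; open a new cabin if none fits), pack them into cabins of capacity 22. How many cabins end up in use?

6

  13 → cabin 1 (new)  [load 13/22]
  5 → cabin 1  [load 18/22]
  13 → cabin 2 (new)  [load 13/22]
  6 → cabin 2  [load 19/22]
  12 → cabin 3 (new)  [load 12/22]
  14 → cabin 4 (new)  [load 14/22]
  13 → cabin 5 (new)  [load 13/22]
  4 → cabin 1  [load 22/22]
  2 → cabin 2  [load 21/22]
  2 → cabin 4  [load 16/22]
  4 → cabin 4  [load 20/22]
  6 → cabin 5  [load 19/22]
  16 → cabin 6 (new)  [load 16/22]
6 cabins opened.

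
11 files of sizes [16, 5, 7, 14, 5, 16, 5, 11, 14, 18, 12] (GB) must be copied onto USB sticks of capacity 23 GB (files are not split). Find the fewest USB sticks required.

Total = 18 + 16 + 16 + 14 + 14 + 12 + 11 + 7 + 5 + 5 + 5 = 123 GB.
Lower bound: ⌈123/23⌉ = 6 USB sticks.
A packing using 6 USB sticks:
  USB stick 1: 18 + 5 = 23
  USB stick 2: 16 + 7 = 23
  USB stick 3: 16 + 5 = 21
  USB stick 4: 14 + 5 = 19
  USB stick 5: 14 = 14
  USB stick 6: 12 + 11 = 23
This matches the lower bound, so 6 is optimal.

6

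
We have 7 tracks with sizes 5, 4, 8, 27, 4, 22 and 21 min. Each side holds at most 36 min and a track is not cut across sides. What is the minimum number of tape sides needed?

3

Total = 27 + 22 + 21 + 8 + 5 + 4 + 4 = 91 min.
Lower bound: ⌈91/36⌉ = 3 tape sides.
A packing using 3 tape sides:
  side 1: 27 + 8 = 35
  side 2: 22 + 5 + 4 + 4 = 35
  side 3: 21 = 21
This matches the lower bound, so 3 is optimal.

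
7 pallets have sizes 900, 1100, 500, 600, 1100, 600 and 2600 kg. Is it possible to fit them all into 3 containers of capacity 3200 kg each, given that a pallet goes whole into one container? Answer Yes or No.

A valid assignment using 3 containers:
  container 1: 2600 + 600 = 3200
  container 2: 1100 + 1100 + 900 = 3100
  container 3: 600 + 500 = 1100
Every load is within 3200 kg, so 3 containers suffice.

Yes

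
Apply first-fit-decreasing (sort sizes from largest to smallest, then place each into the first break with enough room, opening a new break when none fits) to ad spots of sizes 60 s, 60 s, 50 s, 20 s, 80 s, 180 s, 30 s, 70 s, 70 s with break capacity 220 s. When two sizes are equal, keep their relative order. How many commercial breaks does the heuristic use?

Sorted descending: 180, 80, 70, 70, 60, 60, 50, 30, 20.
  180 → break 1 (new)  [load 180/220]
  80 → break 2 (new)  [load 80/220]
  70 → break 2  [load 150/220]
  70 → break 2  [load 220/220]
  60 → break 3 (new)  [load 60/220]
  60 → break 3  [load 120/220]
  50 → break 3  [load 170/220]
  30 → break 1  [load 210/220]
  20 → break 3  [load 190/220]
3 commercial breaks opened.

3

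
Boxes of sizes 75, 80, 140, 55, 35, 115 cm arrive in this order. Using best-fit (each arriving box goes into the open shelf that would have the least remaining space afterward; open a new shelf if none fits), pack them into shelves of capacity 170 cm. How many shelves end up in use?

  75 → shelf 1 (new)  [load 75/170]
  80 → shelf 1  [load 155/170]
  140 → shelf 2 (new)  [load 140/170]
  55 → shelf 3 (new)  [load 55/170]
  35 → shelf 3  [load 90/170]
  115 → shelf 4 (new)  [load 115/170]
4 shelves opened.

4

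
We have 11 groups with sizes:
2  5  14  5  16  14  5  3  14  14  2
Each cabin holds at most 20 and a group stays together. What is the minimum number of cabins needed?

5

Total = 16 + 14 + 14 + 14 + 14 + 5 + 5 + 5 + 3 + 2 + 2 = 94.
Lower bound: ⌈94/20⌉ = 5 cabins.
A packing using 5 cabins:
  cabin 1: 16 + 3 = 19
  cabin 2: 14 + 5 = 19
  cabin 3: 14 + 5 = 19
  cabin 4: 14 + 5 = 19
  cabin 5: 14 + 2 + 2 = 18
This matches the lower bound, so 5 is optimal.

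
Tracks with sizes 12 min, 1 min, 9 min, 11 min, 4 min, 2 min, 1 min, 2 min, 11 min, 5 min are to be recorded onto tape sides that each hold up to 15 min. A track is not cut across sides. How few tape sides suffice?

Total = 12 + 11 + 11 + 9 + 5 + 4 + 2 + 2 + 1 + 1 = 58 min.
Lower bound: ⌈58/15⌉ = 4 tape sides.
A packing using 4 tape sides:
  side 1: 12 + 2 + 1 = 15
  side 2: 11 + 4 = 15
  side 3: 11 + 2 + 1 = 14
  side 4: 9 + 5 = 14
This matches the lower bound, so 4 is optimal.

4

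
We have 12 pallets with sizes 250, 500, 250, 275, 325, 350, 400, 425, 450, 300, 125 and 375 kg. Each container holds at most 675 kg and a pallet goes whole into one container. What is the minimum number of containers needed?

7

Total = 500 + 450 + 425 + 400 + 375 + 350 + 325 + 300 + 275 + 250 + 250 + 125 = 4025 kg.
Lower bound: ⌈4025/675⌉ = 6 containers.
A packing using 7 containers:
  container 1: 500 + 125 = 625
  container 2: 450 = 450
  container 3: 425 + 250 = 675
  container 4: 400 + 275 = 675
  container 5: 375 + 300 = 675
  container 6: 350 + 325 = 675
  container 7: 250 = 250
No arrangement into 6 containers stays within capacity, so 7 is optimal.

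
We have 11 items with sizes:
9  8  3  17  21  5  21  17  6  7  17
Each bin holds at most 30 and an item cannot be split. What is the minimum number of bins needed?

5

Total = 21 + 21 + 17 + 17 + 17 + 9 + 8 + 7 + 6 + 5 + 3 = 131.
Lower bound: ⌈131/30⌉ = 5 bins.
A packing using 5 bins:
  bin 1: 21 + 9 = 30
  bin 2: 21 + 8 = 29
  bin 3: 17 + 7 + 6 = 30
  bin 4: 17 + 5 + 3 = 25
  bin 5: 17 = 17
This matches the lower bound, so 5 is optimal.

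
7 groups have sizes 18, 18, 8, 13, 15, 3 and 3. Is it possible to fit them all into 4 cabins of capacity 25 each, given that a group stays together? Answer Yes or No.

Yes

A valid assignment using 4 cabins:
  cabin 1: 18 + 3 + 3 = 24
  cabin 2: 18 = 18
  cabin 3: 15 + 8 = 23
  cabin 4: 13 = 13
Every load is within 25, so 4 cabins suffice.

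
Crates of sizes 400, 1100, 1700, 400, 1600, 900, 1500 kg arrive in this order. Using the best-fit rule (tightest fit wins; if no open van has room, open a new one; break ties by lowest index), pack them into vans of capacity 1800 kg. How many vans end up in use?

  400 → van 1 (new)  [load 400/1800]
  1100 → van 1  [load 1500/1800]
  1700 → van 2 (new)  [load 1700/1800]
  400 → van 3 (new)  [load 400/1800]
  1600 → van 4 (new)  [load 1600/1800]
  900 → van 3  [load 1300/1800]
  1500 → van 5 (new)  [load 1500/1800]
5 vans opened.

5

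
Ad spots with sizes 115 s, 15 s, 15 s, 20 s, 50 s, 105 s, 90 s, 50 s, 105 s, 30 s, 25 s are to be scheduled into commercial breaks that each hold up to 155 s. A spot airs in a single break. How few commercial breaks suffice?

4

Total = 115 + 105 + 105 + 90 + 50 + 50 + 30 + 25 + 20 + 15 + 15 = 620 s.
Lower bound: ⌈620/155⌉ = 4 commercial breaks.
A packing using 4 commercial breaks:
  break 1: 115 + 25 + 15 = 155
  break 2: 105 + 50 = 155
  break 3: 105 + 50 = 155
  break 4: 90 + 30 + 20 + 15 = 155
This matches the lower bound, so 4 is optimal.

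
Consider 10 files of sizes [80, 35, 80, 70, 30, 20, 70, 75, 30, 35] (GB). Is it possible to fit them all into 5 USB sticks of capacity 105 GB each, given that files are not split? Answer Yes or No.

No

Total = 525 GB; ⌈525/105⌉ = 5.
The bound of 5 does not rule out 5, but exhaustive search shows no assignment into 5 USB sticks of capacity 105 GB exists — the minimum is 6.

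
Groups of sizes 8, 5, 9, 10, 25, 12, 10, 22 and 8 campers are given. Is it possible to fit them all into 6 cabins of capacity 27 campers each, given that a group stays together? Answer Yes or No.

Yes

A valid assignment using 5 cabins:
  cabin 1: 25 = 25
  cabin 2: 22 + 5 = 27
  cabin 3: 12 + 10 = 22
  cabin 4: 10 + 9 + 8 = 27
  cabin 5: 8 = 8
That uses only 5 ≤ 6, so 6 cabins are enough.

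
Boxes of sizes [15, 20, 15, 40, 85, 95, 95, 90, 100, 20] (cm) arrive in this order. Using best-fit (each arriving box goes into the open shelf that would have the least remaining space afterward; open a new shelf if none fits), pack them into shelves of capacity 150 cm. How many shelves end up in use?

  15 → shelf 1 (new)  [load 15/150]
  20 → shelf 1  [load 35/150]
  15 → shelf 1  [load 50/150]
  40 → shelf 1  [load 90/150]
  85 → shelf 2 (new)  [load 85/150]
  95 → shelf 3 (new)  [load 95/150]
  95 → shelf 4 (new)  [load 95/150]
  90 → shelf 5 (new)  [load 90/150]
  100 → shelf 6 (new)  [load 100/150]
  20 → shelf 6  [load 120/150]
6 shelves opened.

6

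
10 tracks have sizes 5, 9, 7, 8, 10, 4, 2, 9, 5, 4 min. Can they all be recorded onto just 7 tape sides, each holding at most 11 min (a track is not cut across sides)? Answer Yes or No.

A valid assignment using 7 tape sides:
  side 1: 10 = 10
  side 2: 9 + 2 = 11
  side 3: 9 = 9
  side 4: 8 = 8
  side 5: 7 + 4 = 11
  side 6: 5 + 5 = 10
  side 7: 4 = 4
Every load is within 11 min, so 7 tape sides suffice.

Yes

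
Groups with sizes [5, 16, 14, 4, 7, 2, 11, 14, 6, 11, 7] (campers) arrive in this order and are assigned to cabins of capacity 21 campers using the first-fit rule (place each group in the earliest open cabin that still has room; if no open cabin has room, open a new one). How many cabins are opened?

  5 → cabin 1 (new)  [load 5/21]
  16 → cabin 1  [load 21/21]
  14 → cabin 2 (new)  [load 14/21]
  4 → cabin 2  [load 18/21]
  7 → cabin 3 (new)  [load 7/21]
  2 → cabin 2  [load 20/21]
  11 → cabin 3  [load 18/21]
  14 → cabin 4 (new)  [load 14/21]
  6 → cabin 4  [load 20/21]
  11 → cabin 5 (new)  [load 11/21]
  7 → cabin 5  [load 18/21]
5 cabins opened.

5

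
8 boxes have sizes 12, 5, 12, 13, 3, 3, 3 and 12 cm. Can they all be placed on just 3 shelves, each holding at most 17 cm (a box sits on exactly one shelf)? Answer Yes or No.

Total = 63 cm; ⌈63/17⌉ = 4.
At least 4 shelves are required, but only 3 are allowed.

No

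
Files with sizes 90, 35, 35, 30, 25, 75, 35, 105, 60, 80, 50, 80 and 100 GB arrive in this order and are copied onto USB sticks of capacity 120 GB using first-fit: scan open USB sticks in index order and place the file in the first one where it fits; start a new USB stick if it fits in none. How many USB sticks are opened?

  90 → USB stick 1 (new)  [load 90/120]
  35 → USB stick 2 (new)  [load 35/120]
  35 → USB stick 2  [load 70/120]
  30 → USB stick 1  [load 120/120]
  25 → USB stick 2  [load 95/120]
  75 → USB stick 3 (new)  [load 75/120]
  35 → USB stick 3  [load 110/120]
  105 → USB stick 4 (new)  [load 105/120]
  60 → USB stick 5 (new)  [load 60/120]
  80 → USB stick 6 (new)  [load 80/120]
  50 → USB stick 5  [load 110/120]
  80 → USB stick 7 (new)  [load 80/120]
  100 → USB stick 8 (new)  [load 100/120]
8 USB sticks opened.

8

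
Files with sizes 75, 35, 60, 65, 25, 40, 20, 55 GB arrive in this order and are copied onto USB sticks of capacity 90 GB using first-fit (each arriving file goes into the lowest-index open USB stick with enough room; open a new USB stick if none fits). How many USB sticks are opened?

  75 → USB stick 1 (new)  [load 75/90]
  35 → USB stick 2 (new)  [load 35/90]
  60 → USB stick 3 (new)  [load 60/90]
  65 → USB stick 4 (new)  [load 65/90]
  25 → USB stick 2  [load 60/90]
  40 → USB stick 5 (new)  [load 40/90]
  20 → USB stick 2  [load 80/90]
  55 → USB stick 6 (new)  [load 55/90]
6 USB sticks opened.

6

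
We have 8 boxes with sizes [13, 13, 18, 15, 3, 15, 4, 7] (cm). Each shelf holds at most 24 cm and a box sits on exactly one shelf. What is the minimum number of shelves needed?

5

Total = 18 + 15 + 15 + 13 + 13 + 7 + 4 + 3 = 88 cm.
Lower bound: ⌈88/24⌉ = 4 shelves.
Also, 5 boxes each exceed 12 cm, and no two of those can share a shelf, so at least 5 shelves are needed.
A packing using 5 shelves:
  shelf 1: 18 + 4 = 22
  shelf 2: 15 + 7 = 22
  shelf 3: 15 + 3 = 18
  shelf 4: 13 = 13
  shelf 5: 13 = 13
This matches the lower bound, so 5 is optimal.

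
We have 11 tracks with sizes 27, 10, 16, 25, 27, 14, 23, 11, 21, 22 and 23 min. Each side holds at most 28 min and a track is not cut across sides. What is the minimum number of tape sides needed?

Total = 27 + 27 + 25 + 23 + 23 + 22 + 21 + 16 + 14 + 11 + 10 = 219 min.
Lower bound: ⌈219/28⌉ = 8 tape sides.
A packing using 9 tape sides:
  side 1: 27 = 27
  side 2: 27 = 27
  side 3: 25 = 25
  side 4: 23 = 23
  side 5: 23 = 23
  side 6: 22 = 22
  side 7: 21 = 21
  side 8: 16 + 11 = 27
  side 9: 14 + 10 = 24
No arrangement into 8 tape sides stays within capacity, so 9 is optimal.

9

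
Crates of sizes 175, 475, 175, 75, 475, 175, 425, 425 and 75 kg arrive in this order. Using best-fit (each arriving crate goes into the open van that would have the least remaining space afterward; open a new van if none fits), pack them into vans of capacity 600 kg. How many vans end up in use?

5

  175 → van 1 (new)  [load 175/600]
  475 → van 2 (new)  [load 475/600]
  175 → van 1  [load 350/600]
  75 → van 2  [load 550/600]
  475 → van 3 (new)  [load 475/600]
  175 → van 1  [load 525/600]
  425 → van 4 (new)  [load 425/600]
  425 → van 5 (new)  [load 425/600]
  75 → van 1  [load 600/600]
5 vans opened.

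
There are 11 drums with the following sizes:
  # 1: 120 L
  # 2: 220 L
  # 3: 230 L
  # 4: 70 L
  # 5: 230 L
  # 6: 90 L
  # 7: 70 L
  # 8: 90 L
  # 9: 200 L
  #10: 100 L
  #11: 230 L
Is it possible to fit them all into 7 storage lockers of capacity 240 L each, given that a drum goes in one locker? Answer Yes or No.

No

Total = 1650 L; ⌈1650/240⌉ = 7.
The bound of 7 does not rule out 7, but exhaustive search shows no assignment into 7 storage lockers of capacity 240 L exists — the minimum is 8.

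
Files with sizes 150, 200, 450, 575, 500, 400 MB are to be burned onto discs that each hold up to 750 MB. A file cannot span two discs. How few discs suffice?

4

Total = 575 + 500 + 450 + 400 + 200 + 150 = 2275 MB.
Lower bound: ⌈2275/750⌉ = 4 discs.
A packing using 4 discs:
  disc 1: 575 + 150 = 725
  disc 2: 500 + 200 = 700
  disc 3: 450 = 450
  disc 4: 400 = 400
This matches the lower bound, so 4 is optimal.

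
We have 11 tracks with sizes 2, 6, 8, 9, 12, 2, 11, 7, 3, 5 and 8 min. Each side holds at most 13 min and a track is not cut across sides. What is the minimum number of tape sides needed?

6

Total = 12 + 11 + 9 + 8 + 8 + 7 + 6 + 5 + 3 + 2 + 2 = 73 min.
Lower bound: ⌈73/13⌉ = 6 tape sides.
A packing using 6 tape sides:
  side 1: 12 = 12
  side 2: 11 + 2 = 13
  side 3: 9 + 3 = 12
  side 4: 8 + 5 = 13
  side 5: 8 + 2 = 10
  side 6: 7 + 6 = 13
This matches the lower bound, so 6 is optimal.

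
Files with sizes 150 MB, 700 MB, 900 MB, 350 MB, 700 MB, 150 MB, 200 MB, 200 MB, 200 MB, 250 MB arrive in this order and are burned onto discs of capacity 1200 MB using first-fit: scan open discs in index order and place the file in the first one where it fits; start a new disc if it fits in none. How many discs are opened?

4

  150 → disc 1 (new)  [load 150/1200]
  700 → disc 1  [load 850/1200]
  900 → disc 2 (new)  [load 900/1200]
  350 → disc 1  [load 1200/1200]
  700 → disc 3 (new)  [load 700/1200]
  150 → disc 2  [load 1050/1200]
  200 → disc 3  [load 900/1200]
  200 → disc 3  [load 1100/1200]
  200 → disc 4 (new)  [load 200/1200]
  250 → disc 4  [load 450/1200]
4 discs opened.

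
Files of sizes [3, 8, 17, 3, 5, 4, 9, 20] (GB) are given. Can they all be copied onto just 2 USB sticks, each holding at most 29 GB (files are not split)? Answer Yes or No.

No

Total = 69 GB; ⌈69/29⌉ = 3.
At least 3 USB sticks are required, but only 2 are allowed.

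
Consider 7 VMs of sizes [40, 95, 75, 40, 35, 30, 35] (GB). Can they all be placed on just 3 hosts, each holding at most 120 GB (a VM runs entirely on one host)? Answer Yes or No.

Total = 350 GB; ⌈350/120⌉ = 3.
The bound of 3 does not rule out 3, but exhaustive search shows no assignment into 3 hosts of capacity 120 GB exists — the minimum is 4.

No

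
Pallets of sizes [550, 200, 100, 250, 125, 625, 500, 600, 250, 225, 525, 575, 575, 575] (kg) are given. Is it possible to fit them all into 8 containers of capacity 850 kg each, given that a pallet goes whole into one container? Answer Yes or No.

Yes

A valid assignment using 8 containers:
  container 1: 625 + 225 = 850
  container 2: 600 + 250 = 850
  container 3: 575 + 250 = 825
  container 4: 575 + 200 = 775
  container 5: 575 + 125 + 100 = 800
  container 6: 550 = 550
  container 7: 525 = 525
  container 8: 500 = 500
Every load is within 850 kg, so 8 containers suffice.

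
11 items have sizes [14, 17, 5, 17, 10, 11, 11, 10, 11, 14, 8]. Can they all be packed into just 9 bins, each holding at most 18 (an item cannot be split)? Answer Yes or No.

A valid assignment using 9 bins:
  bin 1: 17 = 17
  bin 2: 17 = 17
  bin 3: 14 = 14
  bin 4: 14 = 14
  bin 5: 11 + 5 = 16
  bin 6: 11 = 11
  bin 7: 11 = 11
  bin 8: 10 + 8 = 18
  bin 9: 10 = 10
Every load is within 18, so 9 bins suffice.

Yes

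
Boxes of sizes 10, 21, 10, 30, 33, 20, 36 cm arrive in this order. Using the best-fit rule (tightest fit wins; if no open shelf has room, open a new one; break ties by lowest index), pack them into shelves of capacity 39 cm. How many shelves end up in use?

  10 → shelf 1 (new)  [load 10/39]
  21 → shelf 1  [load 31/39]
  10 → shelf 2 (new)  [load 10/39]
  30 → shelf 3 (new)  [load 30/39]
  33 → shelf 4 (new)  [load 33/39]
  20 → shelf 2  [load 30/39]
  36 → shelf 5 (new)  [load 36/39]
5 shelves opened.

5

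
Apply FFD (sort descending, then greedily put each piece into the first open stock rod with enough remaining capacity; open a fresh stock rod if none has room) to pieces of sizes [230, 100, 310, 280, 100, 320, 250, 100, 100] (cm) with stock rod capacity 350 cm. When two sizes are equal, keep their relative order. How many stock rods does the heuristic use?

6

Sorted descending: 320, 310, 280, 250, 230, 100, 100, 100, 100.
  320 → stock rod 1 (new)  [load 320/350]
  310 → stock rod 2 (new)  [load 310/350]
  280 → stock rod 3 (new)  [load 280/350]
  250 → stock rod 4 (new)  [load 250/350]
  230 → stock rod 5 (new)  [load 230/350]
  100 → stock rod 4  [load 350/350]
  100 → stock rod 5  [load 330/350]
  100 → stock rod 6 (new)  [load 100/350]
  100 → stock rod 6  [load 200/350]
6 stock rods opened.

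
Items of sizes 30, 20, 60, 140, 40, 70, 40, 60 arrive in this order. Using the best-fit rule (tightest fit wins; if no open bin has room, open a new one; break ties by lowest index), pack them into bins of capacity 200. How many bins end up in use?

3

  30 → bin 1 (new)  [load 30/200]
  20 → bin 1  [load 50/200]
  60 → bin 1  [load 110/200]
  140 → bin 2 (new)  [load 140/200]
  40 → bin 2  [load 180/200]
  70 → bin 1  [load 180/200]
  40 → bin 3 (new)  [load 40/200]
  60 → bin 3  [load 100/200]
3 bins opened.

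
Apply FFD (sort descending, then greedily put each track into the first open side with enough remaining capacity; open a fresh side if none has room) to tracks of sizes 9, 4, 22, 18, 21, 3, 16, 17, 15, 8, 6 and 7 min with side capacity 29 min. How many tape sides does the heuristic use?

Sorted descending: 22, 21, 18, 17, 16, 15, 9, 8, 7, 6, 4, 3.
  22 → side 1 (new)  [load 22/29]
  21 → side 2 (new)  [load 21/29]
  18 → side 3 (new)  [load 18/29]
  17 → side 4 (new)  [load 17/29]
  16 → side 5 (new)  [load 16/29]
  15 → side 6 (new)  [load 15/29]
  9 → side 3  [load 27/29]
  8 → side 2  [load 29/29]
  7 → side 1  [load 29/29]
  6 → side 4  [load 23/29]
  4 → side 4  [load 27/29]
  3 → side 5  [load 19/29]
6 tape sides opened.

6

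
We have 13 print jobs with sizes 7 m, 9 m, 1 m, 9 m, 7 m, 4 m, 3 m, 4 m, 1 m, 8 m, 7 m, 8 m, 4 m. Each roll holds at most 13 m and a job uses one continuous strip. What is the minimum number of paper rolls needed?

Total = 9 + 9 + 8 + 8 + 7 + 7 + 7 + 4 + 4 + 4 + 3 + 1 + 1 = 72 m.
Lower bound: ⌈72/13⌉ = 6 paper rolls.
Also, 7 print jobs each exceed 13/2 m, and no two of those can share a roll, so at least 7 paper rolls are needed.
A packing using 7 paper rolls:
  roll 1: 9 + 4 = 13
  roll 2: 9 + 4 = 13
  roll 3: 8 + 4 + 1 = 13
  roll 4: 8 + 3 + 1 = 12
  roll 5: 7 = 7
  roll 6: 7 = 7
  roll 7: 7 = 7
This matches the lower bound, so 7 is optimal.

7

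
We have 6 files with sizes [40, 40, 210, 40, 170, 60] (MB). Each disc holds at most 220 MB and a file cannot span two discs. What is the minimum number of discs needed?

Total = 210 + 170 + 60 + 40 + 40 + 40 = 560 MB.
Lower bound: ⌈560/220⌉ = 3 discs.
A packing using 3 discs:
  disc 1: 210 = 210
  disc 2: 170 + 40 = 210
  disc 3: 60 + 40 + 40 = 140
This matches the lower bound, so 3 is optimal.

3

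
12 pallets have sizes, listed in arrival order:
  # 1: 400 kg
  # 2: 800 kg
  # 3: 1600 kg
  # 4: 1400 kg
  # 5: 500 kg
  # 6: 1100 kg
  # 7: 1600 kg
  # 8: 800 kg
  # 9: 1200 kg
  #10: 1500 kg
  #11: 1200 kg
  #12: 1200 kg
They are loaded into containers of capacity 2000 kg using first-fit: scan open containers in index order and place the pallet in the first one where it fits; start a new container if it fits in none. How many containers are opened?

9

  400 → container 1 (new)  [load 400/2000]
  800 → container 1  [load 1200/2000]
  1600 → container 2 (new)  [load 1600/2000]
  1400 → container 3 (new)  [load 1400/2000]
  500 → container 1  [load 1700/2000]
  1100 → container 4 (new)  [load 1100/2000]
  1600 → container 5 (new)  [load 1600/2000]
  800 → container 4  [load 1900/2000]
  1200 → container 6 (new)  [load 1200/2000]
  1500 → container 7 (new)  [load 1500/2000]
  1200 → container 8 (new)  [load 1200/2000]
  1200 → container 9 (new)  [load 1200/2000]
9 containers opened.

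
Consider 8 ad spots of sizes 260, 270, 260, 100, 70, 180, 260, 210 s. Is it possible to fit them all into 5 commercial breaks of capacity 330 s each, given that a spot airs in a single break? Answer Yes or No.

No

Total = 1610 s; ⌈1610/330⌉ = 5.
6 ad spots each exceed half the capacity and cannot share a break, forcing at least 6 commercial breaks.
At least 6 commercial breaks are required, but only 5 are allowed.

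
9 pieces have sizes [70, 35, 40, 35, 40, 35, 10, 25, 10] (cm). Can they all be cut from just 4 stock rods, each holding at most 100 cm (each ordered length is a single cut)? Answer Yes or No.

A valid assignment using 4 stock rods:
  stock rod 1: 70 + 25 = 95
  stock rod 2: 40 + 40 + 10 + 10 = 100
  stock rod 3: 35 + 35 = 70
  stock rod 4: 35 = 35
Every load is within 100 cm, so 4 stock rods suffice.

Yes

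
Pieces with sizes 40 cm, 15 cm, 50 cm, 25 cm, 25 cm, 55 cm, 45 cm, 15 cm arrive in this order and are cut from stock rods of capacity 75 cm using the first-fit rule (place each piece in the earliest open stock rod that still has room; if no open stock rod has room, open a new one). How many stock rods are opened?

4

  40 → stock rod 1 (new)  [load 40/75]
  15 → stock rod 1  [load 55/75]
  50 → stock rod 2 (new)  [load 50/75]
  25 → stock rod 2  [load 75/75]
  25 → stock rod 3 (new)  [load 25/75]
  55 → stock rod 4 (new)  [load 55/75]
  45 → stock rod 3  [load 70/75]
  15 → stock rod 1  [load 70/75]
4 stock rods opened.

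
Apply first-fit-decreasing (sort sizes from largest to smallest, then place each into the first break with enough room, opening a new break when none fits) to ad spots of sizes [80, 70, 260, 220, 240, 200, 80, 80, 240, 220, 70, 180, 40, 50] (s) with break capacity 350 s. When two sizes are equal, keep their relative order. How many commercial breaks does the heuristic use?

Sorted descending: 260, 240, 240, 220, 220, 200, 180, 80, 80, 80, 70, 70, 50, 40.
  260 → break 1 (new)  [load 260/350]
  240 → break 2 (new)  [load 240/350]
  240 → break 3 (new)  [load 240/350]
  220 → break 4 (new)  [load 220/350]
  220 → break 5 (new)  [load 220/350]
  200 → break 6 (new)  [load 200/350]
  180 → break 7 (new)  [load 180/350]
  80 → break 1  [load 340/350]
  80 → break 2  [load 320/350]
  80 → break 3  [load 320/350]
  70 → break 4  [load 290/350]
  70 → break 5  [load 290/350]
  50 → break 4  [load 340/350]
  40 → break 5  [load 330/350]
7 commercial breaks opened.

7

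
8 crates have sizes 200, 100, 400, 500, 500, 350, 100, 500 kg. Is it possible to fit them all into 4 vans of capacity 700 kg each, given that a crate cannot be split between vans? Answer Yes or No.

Total = 2650 kg; ⌈2650/700⌉ = 4.
The bound of 4 does not rule out 4, but exhaustive search shows no assignment into 4 vans of capacity 700 kg exists — the minimum is 5.

No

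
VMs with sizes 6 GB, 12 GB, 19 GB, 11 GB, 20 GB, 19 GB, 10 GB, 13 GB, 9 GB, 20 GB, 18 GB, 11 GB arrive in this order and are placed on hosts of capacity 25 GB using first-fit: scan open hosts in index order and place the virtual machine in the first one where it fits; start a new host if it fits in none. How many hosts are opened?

9

  6 → host 1 (new)  [load 6/25]
  12 → host 1  [load 18/25]
  19 → host 2 (new)  [load 19/25]
  11 → host 3 (new)  [load 11/25]
  20 → host 4 (new)  [load 20/25]
  19 → host 5 (new)  [load 19/25]
  10 → host 3  [load 21/25]
  13 → host 6 (new)  [load 13/25]
  9 → host 6  [load 22/25]
  20 → host 7 (new)  [load 20/25]
  18 → host 8 (new)  [load 18/25]
  11 → host 9 (new)  [load 11/25]
9 hosts opened.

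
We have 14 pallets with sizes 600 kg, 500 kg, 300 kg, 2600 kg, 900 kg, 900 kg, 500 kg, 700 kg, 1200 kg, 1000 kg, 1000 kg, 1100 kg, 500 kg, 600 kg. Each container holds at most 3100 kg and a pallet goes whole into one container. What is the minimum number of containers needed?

4

Total = 2600 + 1200 + 1100 + 1000 + 1000 + 900 + 900 + 700 + 600 + 600 + 500 + 500 + 500 + 300 = 12400 kg.
Lower bound: ⌈12400/3100⌉ = 4 containers.
A packing using 4 containers:
  container 1: 2600 + 500 = 3100
  container 2: 1200 + 1100 + 500 + 300 = 3100
  container 3: 1000 + 1000 + 600 + 500 = 3100
  container 4: 900 + 900 + 700 + 600 = 3100
This matches the lower bound, so 4 is optimal.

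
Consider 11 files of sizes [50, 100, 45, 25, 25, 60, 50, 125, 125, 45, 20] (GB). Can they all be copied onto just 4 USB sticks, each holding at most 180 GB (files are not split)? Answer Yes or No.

A valid assignment using 4 USB sticks:
  USB stick 1: 125 + 50 = 175
  USB stick 2: 125 + 50 = 175
  USB stick 3: 100 + 60 + 20 = 180
  USB stick 4: 45 + 45 + 25 + 25 = 140
Every load is within 180 GB, so 4 USB sticks suffice.

Yes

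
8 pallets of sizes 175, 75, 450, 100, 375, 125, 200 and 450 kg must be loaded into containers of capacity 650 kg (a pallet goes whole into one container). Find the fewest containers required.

Total = 450 + 450 + 375 + 200 + 175 + 125 + 100 + 75 = 1950 kg.
Lower bound: ⌈1950/650⌉ = 3 containers.
A packing using 3 containers:
  container 1: 450 + 200 = 650
  container 2: 450 + 125 + 75 = 650
  container 3: 375 + 175 + 100 = 650
This matches the lower bound, so 3 is optimal.

3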